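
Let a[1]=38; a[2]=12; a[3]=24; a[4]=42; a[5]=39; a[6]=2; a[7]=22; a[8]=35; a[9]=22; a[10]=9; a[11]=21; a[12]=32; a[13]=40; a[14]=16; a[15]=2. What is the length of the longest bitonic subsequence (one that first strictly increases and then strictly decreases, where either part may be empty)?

9

inc[i] = longest strictly increasing subsequence ending at i; dec[i] = longest strictly decreasing subsequence starting at i:
i:      1  2  3  4  5  6  7  8  9 10 11 12 13 14 15
a[i]:  38 12 24 42 39  2 22 35 22  9 21 32 40 16  2
inc:    1  1  2  3  3  1  2  3  2  2  3  4  5  3  1
dec:    6  3  5  7  6  1  4  5  4  2  3  3  3  2  1
Best peak at i=4 (value 42): inc=3, dec=7, length 3+7−1 = 9.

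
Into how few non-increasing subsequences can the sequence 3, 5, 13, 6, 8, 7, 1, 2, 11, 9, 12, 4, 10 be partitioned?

6

The minimum number of non-increasing subsequences covering a sequence equals the length of its longest strictly increasing subsequence.
LIS length is 6 (e.g. 3, 5, 6, 8, 11, 12), so 6 piles are needed.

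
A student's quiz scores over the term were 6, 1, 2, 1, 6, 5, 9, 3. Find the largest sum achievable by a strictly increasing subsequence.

Let S[i] be the best sum of a strictly increasing subsequence ending at i:
i:      1  2  3  4  5  6  7  8
a[i]:   6  1  2  1  6  5  9  3
S:      6  1  3  1  9  8 18  6
Maximum is 18 (e.g. 1 + 2 + 6 + 9).

18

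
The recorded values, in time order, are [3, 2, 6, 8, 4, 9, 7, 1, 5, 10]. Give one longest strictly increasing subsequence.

Patience tails give the LIS length; then backtrack through the dp parents:
3 → extends → [3]
2 → replaces 3 → [2]
6 → extends → [2, 6]
8 → extends → [2, 6, 8]
4 → replaces 6 → [2, 4, 8]
9 → extends → [2, 4, 8, 9]
7 → replaces 8 → [2, 4, 7, 9]
1 → replaces 2 → [1, 4, 7, 9]
5 → replaces 7 → [1, 4, 5, 9]
10 → extends → [1, 4, 5, 9, 10]
Length 5; one witness is 3, 6, 8, 9, 10.

3, 6, 8, 9, 10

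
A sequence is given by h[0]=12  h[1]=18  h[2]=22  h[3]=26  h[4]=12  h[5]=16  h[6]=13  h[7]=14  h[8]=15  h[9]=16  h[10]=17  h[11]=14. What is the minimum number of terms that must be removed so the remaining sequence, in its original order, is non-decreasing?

5

Fewest deletions = n − (longest non-decreasing subsequence).
i:      0  1  2  3  4  5  6  7  8  9 10 11
h[i]:  12 18 22 26 12 16 13 14 15 16 17 14
dp:     1  2  3  4  2  3  3  4  5  6  7  5
max dp = 7, so deletions = 12 − 7 = 5.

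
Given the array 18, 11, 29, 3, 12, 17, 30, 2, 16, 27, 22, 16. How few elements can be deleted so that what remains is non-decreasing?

8

Fewest deletions = n − (longest non-decreasing subsequence).
i:      1  2  3  4  5  6  7  8  9 10 11 12
a[i]:  18 11 29  3 12 17 30  2 16 27 22 16
dp:     1  1  2  1  2  3  4  1  3  4  4  4
max dp = 4, so deletions = 12 − 4 = 8.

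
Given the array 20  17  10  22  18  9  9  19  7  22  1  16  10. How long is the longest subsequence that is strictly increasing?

4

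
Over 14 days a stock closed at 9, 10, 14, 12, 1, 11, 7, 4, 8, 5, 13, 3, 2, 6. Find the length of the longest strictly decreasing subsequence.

Let dp[i] be the longest strictly decreasing subsequence ending at i:
i:      1  2  3  4  5  6  7  8  9 10 11 12 13 14
a[i]:   9 10 14 12  1 11  7  4  8  5 13  3  2  6
dp:     1  1  1  2  3  3  4  5  4  5  2  6  7  5
Maximum is 7.

7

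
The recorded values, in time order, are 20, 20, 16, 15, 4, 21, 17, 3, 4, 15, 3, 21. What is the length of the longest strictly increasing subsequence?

4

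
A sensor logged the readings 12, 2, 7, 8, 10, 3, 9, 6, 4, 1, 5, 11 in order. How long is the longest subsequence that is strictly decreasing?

6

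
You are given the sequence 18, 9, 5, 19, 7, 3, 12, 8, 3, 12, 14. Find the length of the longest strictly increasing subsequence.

5

Let dp[i] be the length of the longest such subsequence ending at index i:
i:      1  2  3  4  5  6  7  8  9 10 11
a[i]:  18  9  5 19  7  3 12  8  3 12 14
dp:     1  1  1  2  2  1  3  3  1  4  5
Maximum dp value is 5.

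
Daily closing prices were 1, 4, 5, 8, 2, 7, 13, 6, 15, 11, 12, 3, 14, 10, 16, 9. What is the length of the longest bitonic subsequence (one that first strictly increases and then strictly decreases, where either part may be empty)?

9

inc[i] = longest strictly increasing subsequence ending at i; dec[i] = longest strictly decreasing subsequence starting at i:
i:      1  2  3  4  5  6  7  8  9 10 11 12 13 14 15 16
a[i]:   1  4  5  8  2  7 13  6 15 11 12  3 14 10 16  9
inc:    1  2  3  4  2  4  5  4  6  5  6  3  7  5  8  5
dec:    1  2  2  4  1  3  4  2  4  3  3  1  3  2  2  1
Best peak at i=9 (value 15): inc=6, dec=4, length 6+4−1 = 9.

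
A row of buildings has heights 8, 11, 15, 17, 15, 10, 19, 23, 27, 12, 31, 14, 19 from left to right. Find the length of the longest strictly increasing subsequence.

Track the smallest tail for each achievable length (strict):
8 → extends → [8]
11 → extends → [8, 11]
15 → extends → [8, 11, 15]
17 → extends → [8, 11, 15, 17]
15 → already a tail → [8, 11, 15, 17]
10 → replaces 11 → [8, 10, 15, 17]
19 → extends → [8, 10, 15, 17, 19]
23 → extends → [8, 10, 15, 17, 19, 23]
27 → extends → [8, 10, 15, 17, 19, 23, 27]
12 → replaces 15 → [8, 10, 12, 17, 19, 23, 27]
31 → extends → [8, 10, 12, 17, 19, 23, 27, 31]
14 → replaces 17 → [8, 10, 12, 14, 19, 23, 27, 31]
19 → already a tail → [8, 10, 12, 14, 19, 23, 27, 31]
Eight tails, so the longest strictly increasing subsequence has length 8 (e.g. 8, 11, 15, 17, 19, 23, 27, 31).

8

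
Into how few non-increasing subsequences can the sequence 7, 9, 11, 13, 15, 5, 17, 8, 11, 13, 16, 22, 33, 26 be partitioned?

8

Place each on the leftmost legal pile:
7 → new pile 1 (tops now [7])
9 → new pile 2 (tops now [7, 9])
11 → new pile 3 (tops now [7, 9, 11])
13 → new pile 4 (tops now [7, 9, 11, 13])
15 → new pile 5 (tops now [7, 9, 11, 13, 15])
5 → pile 1 (tops now [5, 9, 11, 13, 15])
17 → new pile 6 (tops now [5, 9, 11, 13, 15, 17])
8 → pile 2 (tops now [5, 8, 11, 13, 15, 17])
11 → pile 3 (tops now [5, 8, 11, 13, 15, 17])
13 → pile 4 (tops now [5, 8, 11, 13, 15, 17])
16 → pile 6 (tops now [5, 8, 11, 13, 15, 16])
22 → new pile 7 (tops now [5, 8, 11, 13, 15, 16, 22])
33 → new pile 8 (tops now [5, 8, 11, 13, 15, 16, 22, 33])
26 → pile 8 (tops now [5, 8, 11, 13, 15, 16, 22, 26])
Eight piles.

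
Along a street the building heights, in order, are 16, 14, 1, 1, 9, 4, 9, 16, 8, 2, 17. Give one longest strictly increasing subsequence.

Patience tails give the LIS length; then backtrack through the dp parents:
16 → extends → [16]
14 → replaces 16 → [14]
1 → replaces 14 → [1]
1 → already a tail → [1]
9 → extends → [1, 9]
4 → replaces 9 → [1, 4]
9 → extends → [1, 4, 9]
16 → extends → [1, 4, 9, 16]
8 → replaces 9 → [1, 4, 8, 16]
2 → replaces 4 → [1, 2, 8, 16]
17 → extends → [1, 2, 8, 16, 17]
Length 5; one witness is 1, 4, 9, 16, 17.

1, 4, 9, 16, 17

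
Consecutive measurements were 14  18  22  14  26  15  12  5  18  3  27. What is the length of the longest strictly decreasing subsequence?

Let dp[i] be the longest strictly decreasing subsequence ending at i:
i:      1  2  3  4  5  6  7  8  9 10 11
a[i]:  14 18 22 14 26 15 12  5 18  3 27
dp:     1  1  1  2  1  2  3  4  2  5  1
Maximum is 5.

5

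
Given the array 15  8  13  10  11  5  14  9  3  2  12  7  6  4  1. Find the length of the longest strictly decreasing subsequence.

Negate each value so 'decreasing' becomes 'increasing', then run patience tails on the negated sequence:
-15 → extends → [-15]
-8 → extends → [-15, -8]
-13 → replaces -8 → [-15, -13]
-10 → extends → [-15, -13, -10]
-11 → replaces -10 → [-15, -13, -11]
-5 → extends → [-15, -13, -11, -5]
-14 → replaces -13 → [-15, -14, -11, -5]
-9 → replaces -5 → [-15, -14, -11, -9]
-3 → extends → [-15, -14, -11, -9, -3]
-2 → extends → [-15, -14, -11, -9, -3, -2]
-12 → replaces -11 → [-15, -14, -12, -9, -3, -2]
-7 → replaces -3 → [-15, -14, -12, -9, -7, -2]
-6 → replaces -2 → [-15, -14, -12, -9, -7, -6]
-4 → extends → [-15, -14, -12, -9, -7, -6, -4]
-1 → extends → [-15, -14, -12, -9, -7, -6, -4, -1]
Eight tails, so the longest strictly decreasing subsequence of the original has length 8.

8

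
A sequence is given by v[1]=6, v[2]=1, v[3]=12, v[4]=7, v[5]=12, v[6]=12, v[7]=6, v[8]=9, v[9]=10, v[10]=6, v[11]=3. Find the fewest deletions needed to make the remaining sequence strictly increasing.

7

Fewest deletions = n − (longest strictly increasing subsequence).
i:      1  2  3  4  5  6  7  8  9 10 11
v[i]:   6  1 12  7 12 12  6  9 10  6  3
dp:     1  1  2  2  3  3  2  3  4  2  2
max dp = 4, so deletions = 11 − 4 = 7.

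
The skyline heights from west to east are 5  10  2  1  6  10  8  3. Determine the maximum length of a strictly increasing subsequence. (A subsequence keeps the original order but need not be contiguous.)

Track the smallest tail for each achievable length (strict):
5 → extends → [5]
10 → extends → [5, 10]
2 → replaces 5 → [2, 10]
1 → replaces 2 → [1, 10]
6 → replaces 10 → [1, 6]
10 → extends → [1, 6, 10]
8 → replaces 10 → [1, 6, 8]
3 → replaces 6 → [1, 3, 8]
Three tails, so the longest strictly increasing subsequence has length 3 (e.g. 5, 6, 10).

3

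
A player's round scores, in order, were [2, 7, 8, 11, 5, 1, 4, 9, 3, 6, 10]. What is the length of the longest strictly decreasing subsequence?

Negate each value so 'decreasing' becomes 'increasing', then run patience tails on the negated sequence:
-2 → extends → [-2]
-7 → replaces -2 → [-7]
-8 → replaces -7 → [-8]
-11 → replaces -8 → [-11]
-5 → extends → [-11, -5]
-1 → extends → [-11, -5, -1]
-4 → replaces -1 → [-11, -5, -4]
-9 → replaces -5 → [-11, -9, -4]
-3 → extends → [-11, -9, -4, -3]
-6 → replaces -4 → [-11, -9, -6, -3]
-10 → replaces -9 → [-11, -10, -6, -3]
Four tails, so the longest strictly decreasing subsequence of the original has length 4.

4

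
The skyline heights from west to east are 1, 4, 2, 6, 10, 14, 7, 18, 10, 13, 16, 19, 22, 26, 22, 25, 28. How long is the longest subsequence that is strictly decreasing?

2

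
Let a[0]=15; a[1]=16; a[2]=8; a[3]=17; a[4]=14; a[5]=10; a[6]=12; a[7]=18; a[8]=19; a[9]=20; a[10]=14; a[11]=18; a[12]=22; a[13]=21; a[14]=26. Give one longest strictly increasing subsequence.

15, 16, 17, 18, 19, 20, 22, 26

Patience tails give the LIS length; then backtrack through the dp parents:
15 → extends → [15]
16 → extends → [15, 16]
8 → replaces 15 → [8, 16]
17 → extends → [8, 16, 17]
14 → replaces 16 → [8, 14, 17]
10 → replaces 14 → [8, 10, 17]
12 → replaces 17 → [8, 10, 12]
18 → extends → [8, 10, 12, 18]
19 → extends → [8, 10, 12, 18, 19]
20 → extends → [8, 10, 12, 18, 19, 20]
14 → replaces 18 → [8, 10, 12, 14, 19, 20]
18 → replaces 19 → [8, 10, 12, 14, 18, 20]
22 → extends → [8, 10, 12, 14, 18, 20, 22]
21 → replaces 22 → [8, 10, 12, 14, 18, 20, 21]
26 → extends → [8, 10, 12, 14, 18, 20, 21, 26]
Length 8; one witness is 15, 16, 17, 18, 19, 20, 22, 26.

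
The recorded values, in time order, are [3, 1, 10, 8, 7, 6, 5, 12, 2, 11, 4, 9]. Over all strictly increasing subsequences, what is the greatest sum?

Let S[i] be the best sum of a strictly increasing subsequence ending at i:
i:      1  2  3  4  5  6  7  8  9 10 11 12
a[i]:   3  1 10  8  7  6  5 12  2 11  4  9
S:      3  1 13 11 10  9  8 25  3 24  7 20
Maximum is 25 (e.g. 3 + 10 + 12).

25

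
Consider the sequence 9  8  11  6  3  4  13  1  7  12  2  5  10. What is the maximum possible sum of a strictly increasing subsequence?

Let S[i] be the best sum of a strictly increasing subsequence ending at i:
i:      1  2  3  4  5  6  7  8  9 10 11 12 13
a[i]:   9  8 11  6  3  4 13  1  7 12  2  5 10
S:      9  8 20  6  3  7 33  1 14 32  3 12 24
Maximum is 33 (e.g. 9 + 11 + 13).

33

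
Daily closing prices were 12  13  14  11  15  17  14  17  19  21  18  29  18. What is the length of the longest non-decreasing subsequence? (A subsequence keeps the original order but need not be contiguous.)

9

Let dp[i] be the length of the longest such subsequence ending at index i:
i:      1  2  3  4  5  6  7  8  9 10 11 12 13
a[i]:  12 13 14 11 15 17 14 17 19 21 18 29 18
dp:     1  2  3  1  4  5  4  6  7  8  7  9  8
Maximum dp value is 9.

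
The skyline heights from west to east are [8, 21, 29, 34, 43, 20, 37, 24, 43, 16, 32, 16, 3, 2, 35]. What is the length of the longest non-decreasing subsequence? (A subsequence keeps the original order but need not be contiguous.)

Let dp[i] be the length of the longest such subsequence ending at index i:
i:      1  2  3  4  5  6  7  8  9 10 11 12 13 14 15
a[i]:   8 21 29 34 43 20 37 24 43 16 32 16  3  2 35
dp:     1  2  3  4  5  2  5  3  6  2  4  3  1  1  5
Maximum dp value is 6.

6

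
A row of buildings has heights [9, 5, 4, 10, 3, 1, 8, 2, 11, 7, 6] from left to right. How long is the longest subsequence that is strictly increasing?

3

Track the smallest tail for each achievable length (strict):
9 → extends → [9]
5 → replaces 9 → [5]
4 → replaces 5 → [4]
10 → extends → [4, 10]
3 → replaces 4 → [3, 10]
1 → replaces 3 → [1, 10]
8 → replaces 10 → [1, 8]
2 → replaces 8 → [1, 2]
11 → extends → [1, 2, 11]
7 → replaces 11 → [1, 2, 7]
6 → replaces 7 → [1, 2, 6]
Three tails, so the longest strictly increasing subsequence has length 3 (e.g. 9, 10, 11).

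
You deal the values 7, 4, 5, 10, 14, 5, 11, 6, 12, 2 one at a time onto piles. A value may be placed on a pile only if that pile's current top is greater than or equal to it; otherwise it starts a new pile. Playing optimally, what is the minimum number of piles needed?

5

Place each on the leftmost legal pile:
7 → new pile 1 (tops now [7])
4 → pile 1 (tops now [4])
5 → new pile 2 (tops now [4, 5])
10 → new pile 3 (tops now [4, 5, 10])
14 → new pile 4 (tops now [4, 5, 10, 14])
5 → pile 2 (tops now [4, 5, 10, 14])
11 → pile 4 (tops now [4, 5, 10, 11])
6 → pile 3 (tops now [4, 5, 6, 11])
12 → new pile 5 (tops now [4, 5, 6, 11, 12])
2 → pile 1 (tops now [2, 5, 6, 11, 12])
Five piles.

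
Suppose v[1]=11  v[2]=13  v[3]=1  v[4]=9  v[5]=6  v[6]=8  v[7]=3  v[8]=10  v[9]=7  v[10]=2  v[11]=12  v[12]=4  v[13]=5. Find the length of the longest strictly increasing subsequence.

Let dp[i] be the length of the longest such subsequence ending at index i:
i:      1  2  3  4  5  6  7  8  9 10 11 12 13
v[i]:  11 13  1  9  6  8  3 10  7  2 12  4  5
dp:     1  2  1  2  2  3  2  4  3  2  5  3  4
Maximum dp value is 5.

5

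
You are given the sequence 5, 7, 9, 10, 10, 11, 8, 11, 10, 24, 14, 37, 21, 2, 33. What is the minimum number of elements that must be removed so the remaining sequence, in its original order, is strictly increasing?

Fewest deletions = n − (longest strictly increasing subsequence).
Patience tails:
5 → extends → [5]
7 → extends → [5, 7]
9 → extends → [5, 7, 9]
10 → extends → [5, 7, 9, 10]
10 → already a tail → [5, 7, 9, 10]
11 → extends → [5, 7, 9, 10, 11]
8 → replaces 9 → [5, 7, 8, 10, 11]
11 → already a tail → [5, 7, 8, 10, 11]
10 → already a tail → [5, 7, 8, 10, 11]
24 → extends → [5, 7, 8, 10, 11, 24]
14 → replaces 24 → [5, 7, 8, 10, 11, 14]
37 → extends → [5, 7, 8, 10, 11, 14, 37]
21 → replaces 37 → [5, 7, 8, 10, 11, 14, 21]
2 → replaces 5 → [2, 7, 8, 10, 11, 14, 21]
33 → extends → [2, 7, 8, 10, 11, 14, 21, 33]
Longest strictly increasing subsequence has length 8, so deletions = 15 − 8 = 7.

7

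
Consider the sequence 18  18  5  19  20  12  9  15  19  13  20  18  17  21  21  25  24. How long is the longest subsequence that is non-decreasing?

Track the smallest tail for each achievable length (allowing ties):
18 → extends → [18]
18 → extends → [18, 18]
5 → replaces 18 → [5, 18]
19 → extends → [5, 18, 19]
20 → extends → [5, 18, 19, 20]
12 → replaces 18 → [5, 12, 19, 20]
9 → replaces 12 → [5, 9, 19, 20]
15 → replaces 19 → [5, 9, 15, 20]
19 → replaces 20 → [5, 9, 15, 19]
13 → replaces 15 → [5, 9, 13, 19]
20 → extends → [5, 9, 13, 19, 20]
18 → replaces 19 → [5, 9, 13, 18, 20]
17 → replaces 18 → [5, 9, 13, 17, 20]
21 → extends → [5, 9, 13, 17, 20, 21]
21 → extends → [5, 9, 13, 17, 20, 21, 21]
25 → extends → [5, 9, 13, 17, 20, 21, 21, 25]
24 → replaces 25 → [5, 9, 13, 17, 20, 21, 21, 24]
Eight tails, so the longest non-decreasing subsequence has length 8 (e.g. 18, 18, 19, 20, 20, 21, 21, 25).

8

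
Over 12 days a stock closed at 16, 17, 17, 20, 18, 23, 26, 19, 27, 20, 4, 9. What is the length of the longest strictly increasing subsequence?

6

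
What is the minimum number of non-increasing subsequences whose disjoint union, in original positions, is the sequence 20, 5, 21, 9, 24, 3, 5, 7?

3

Place each on the leftmost legal pile:
20 → new pile 1 (tops now [20])
5 → pile 1 (tops now [5])
21 → new pile 2 (tops now [5, 21])
9 → pile 2 (tops now [5, 9])
24 → new pile 3 (tops now [5, 9, 24])
3 → pile 1 (tops now [3, 9, 24])
5 → pile 2 (tops now [3, 5, 24])
7 → pile 3 (tops now [3, 5, 7])
Three piles.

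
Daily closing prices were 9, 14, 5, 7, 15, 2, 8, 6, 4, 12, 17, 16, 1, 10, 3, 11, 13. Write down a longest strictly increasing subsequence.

5, 7, 8, 10, 11, 13

Patience tails give the LIS length; then backtrack through the dp parents:
9 → extends → [9]
14 → extends → [9, 14]
5 → replaces 9 → [5, 14]
7 → replaces 14 → [5, 7]
15 → extends → [5, 7, 15]
2 → replaces 5 → [2, 7, 15]
8 → replaces 15 → [2, 7, 8]
6 → replaces 7 → [2, 6, 8]
4 → replaces 6 → [2, 4, 8]
12 → extends → [2, 4, 8, 12]
17 → extends → [2, 4, 8, 12, 17]
16 → replaces 17 → [2, 4, 8, 12, 16]
1 → replaces 2 → [1, 4, 8, 12, 16]
10 → replaces 12 → [1, 4, 8, 10, 16]
3 → replaces 4 → [1, 3, 8, 10, 16]
11 → replaces 16 → [1, 3, 8, 10, 11]
13 → extends → [1, 3, 8, 10, 11, 13]
Length 6; one witness is 5, 7, 8, 10, 11, 13.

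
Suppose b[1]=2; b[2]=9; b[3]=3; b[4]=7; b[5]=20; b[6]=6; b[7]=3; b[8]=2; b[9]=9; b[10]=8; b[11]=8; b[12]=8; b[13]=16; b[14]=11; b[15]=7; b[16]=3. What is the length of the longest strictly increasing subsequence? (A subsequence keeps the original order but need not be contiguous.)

5

Track the smallest tail for each achievable length (strict):
2 → extends → [2]
9 → extends → [2, 9]
3 → replaces 9 → [2, 3]
7 → extends → [2, 3, 7]
20 → extends → [2, 3, 7, 20]
6 → replaces 7 → [2, 3, 6, 20]
3 → already a tail → [2, 3, 6, 20]
2 → already a tail → [2, 3, 6, 20]
9 → replaces 20 → [2, 3, 6, 9]
8 → replaces 9 → [2, 3, 6, 8]
8 → already a tail → [2, 3, 6, 8]
8 → already a tail → [2, 3, 6, 8]
16 → extends → [2, 3, 6, 8, 16]
11 → replaces 16 → [2, 3, 6, 8, 11]
7 → replaces 8 → [2, 3, 6, 7, 11]
3 → already a tail → [2, 3, 6, 7, 11]
Five tails, so the longest strictly increasing subsequence has length 5 (e.g. 2, 3, 7, 9, 16).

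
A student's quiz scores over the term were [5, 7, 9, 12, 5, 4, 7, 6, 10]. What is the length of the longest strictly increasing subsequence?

4

Let dp[i] be the length of the longest such subsequence ending at index i:
i:      1  2  3  4  5  6  7  8  9
a[i]:   5  7  9 12  5  4  7  6 10
dp:     1  2  3  4  1  1  2  2  4
Maximum dp value is 4.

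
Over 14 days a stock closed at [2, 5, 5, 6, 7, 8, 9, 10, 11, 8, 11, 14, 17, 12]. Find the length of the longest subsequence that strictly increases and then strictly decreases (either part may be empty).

11

inc[i] = longest strictly increasing subsequence ending at i; dec[i] = longest strictly decreasing subsequence starting at i:
i:      1  2  3  4  5  6  7  8  9 10 11 12 13 14
a[i]:   2  5  5  6  7  8  9 10 11  8 11 14 17 12
inc:    1  2  2  3  4  5  6  7  8  5  8  9 10  9
dec:    1  1  1  1  1  1  2  2  2  1  1  2  2  1
Best peak at i=13 (value 17): inc=10, dec=2, length 10+2−1 = 11.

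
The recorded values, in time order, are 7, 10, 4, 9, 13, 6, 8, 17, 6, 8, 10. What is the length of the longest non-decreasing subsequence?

5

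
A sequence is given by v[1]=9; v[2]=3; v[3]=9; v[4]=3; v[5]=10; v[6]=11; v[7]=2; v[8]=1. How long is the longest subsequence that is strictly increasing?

4

Let dp[i] be the length of the longest such subsequence ending at index i:
i:      1  2  3  4  5  6  7  8
v[i]:   9  3  9  3 10 11  2  1
dp:     1  1  2  1  3  4  1  1
Maximum dp value is 4.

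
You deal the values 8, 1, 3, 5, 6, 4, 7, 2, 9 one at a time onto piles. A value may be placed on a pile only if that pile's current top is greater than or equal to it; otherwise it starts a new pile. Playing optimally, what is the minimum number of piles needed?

6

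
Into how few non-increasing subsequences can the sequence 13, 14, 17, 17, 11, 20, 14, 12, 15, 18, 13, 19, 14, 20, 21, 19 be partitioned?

7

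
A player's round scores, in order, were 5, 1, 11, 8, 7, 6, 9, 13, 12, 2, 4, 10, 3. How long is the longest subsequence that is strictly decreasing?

6

Negate each value so 'decreasing' becomes 'increasing', then run patience tails on the negated sequence:
-5 → extends → [-5]
-1 → extends → [-5, -1]
-11 → replaces -5 → [-11, -1]
-8 → replaces -1 → [-11, -8]
-7 → extends → [-11, -8, -7]
-6 → extends → [-11, -8, -7, -6]
-9 → replaces -8 → [-11, -9, -7, -6]
-13 → replaces -11 → [-13, -9, -7, -6]
-12 → replaces -9 → [-13, -12, -7, -6]
-2 → extends → [-13, -12, -7, -6, -2]
-4 → replaces -2 → [-13, -12, -7, -6, -4]
-10 → replaces -7 → [-13, -12, -10, -6, -4]
-3 → extends → [-13, -12, -10, -6, -4, -3]
Six tails, so the longest strictly decreasing subsequence of the original has length 6.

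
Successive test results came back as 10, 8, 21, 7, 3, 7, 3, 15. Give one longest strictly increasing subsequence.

Patience tails give the LIS length; then backtrack through the dp parents:
10 → extends → [10]
8 → replaces 10 → [8]
21 → extends → [8, 21]
7 → replaces 8 → [7, 21]
3 → replaces 7 → [3, 21]
7 → replaces 21 → [3, 7]
3 → already a tail → [3, 7]
15 → extends → [3, 7, 15]
Length 3; one witness is 3, 7, 15.

3, 7, 15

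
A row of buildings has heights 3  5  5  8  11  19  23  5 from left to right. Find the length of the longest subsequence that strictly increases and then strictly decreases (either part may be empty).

inc[i] = longest strictly increasing subsequence ending at i; dec[i] = longest strictly decreasing subsequence starting at i:
i:      1  2  3  4  5  6  7  8
a[i]:   3  5  5  8 11 19 23  5
inc:    1  2  2  3  4  5  6  2
dec:    1  1  1  2  2  2  2  1
Best peak at i=7 (value 23): inc=6, dec=2, length 6+2−1 = 7.

7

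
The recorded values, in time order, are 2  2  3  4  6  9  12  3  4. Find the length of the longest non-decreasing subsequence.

7

Let dp[i] be the length of the longest such subsequence ending at index i:
i:      1  2  3  4  5  6  7  8  9
a[i]:   2  2  3  4  6  9 12  3  4
dp:     1  2  3  4  5  6  7  4  5
Maximum dp value is 7.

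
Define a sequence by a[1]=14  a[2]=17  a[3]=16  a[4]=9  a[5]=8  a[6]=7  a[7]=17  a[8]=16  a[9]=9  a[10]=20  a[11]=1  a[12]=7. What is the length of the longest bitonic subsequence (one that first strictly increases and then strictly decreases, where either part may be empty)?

inc[i] = longest strictly increasing subsequence ending at i; dec[i] = longest strictly decreasing subsequence starting at i:
i:      1  2  3  4  5  6  7  8  9 10 11 12
a[i]:  14 17 16  9  8  7 17 16  9 20  1  7
inc:    1  2  2  1  1  1  3  2  2  4  1  2
dec:    5  6  5  4  3  2  4  3  2  2  1  1
Best peak at i=2 (value 17): inc=2, dec=6, length 2+6−1 = 7.

7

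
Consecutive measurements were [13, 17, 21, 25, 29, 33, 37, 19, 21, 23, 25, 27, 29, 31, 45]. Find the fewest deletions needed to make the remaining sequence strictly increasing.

5

Fewest deletions = n − (longest strictly increasing subsequence).
i:      1  2  3  4  5  6  7  8  9 10 11 12 13 14 15
a[i]:  13 17 21 25 29 33 37 19 21 23 25 27 29 31 45
dp:     1  2  3  4  5  6  7  3  4  5  6  7  8  9 10
max dp = 10, so deletions = 15 − 10 = 5.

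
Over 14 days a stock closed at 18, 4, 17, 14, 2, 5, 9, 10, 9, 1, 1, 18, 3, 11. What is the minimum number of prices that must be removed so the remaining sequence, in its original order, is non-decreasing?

Fewest deletions = n − (longest non-decreasing subsequence).
i:      1  2  3  4  5  6  7  8  9 10 11 12 13 14
a[i]:  18  4 17 14  2  5  9 10  9  1  1 18  3 11
dp:     1  1  2  2  1  2  3  4  4  1  2  5  3  5
max dp = 5, so deletions = 14 − 5 = 9.

9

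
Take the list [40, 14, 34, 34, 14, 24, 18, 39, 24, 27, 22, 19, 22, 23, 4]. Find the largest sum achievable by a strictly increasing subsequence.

96

Let S[i] be the best sum of a strictly increasing subsequence ending at i:
i:      1  2  3  4  5  6  7  8  9 10 11 12 13 14 15
a[i]:  40 14 34 34 14 24 18 39 24 27 22 19 22 23  4
S:     40 14 48 48 14 38 32 87 56 83 54 51 73 96  4
Maximum is 96 (e.g. 14 + 18 + 19 + 22 + 23).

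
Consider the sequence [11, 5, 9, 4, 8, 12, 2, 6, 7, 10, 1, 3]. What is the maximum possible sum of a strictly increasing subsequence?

Let S[i] be the best sum of a strictly increasing subsequence ending at i:
i:      1  2  3  4  5  6  7  8  9 10 11 12
a[i]:  11  5  9  4  8 12  2  6  7 10  1  3
S:     11  5 14  4 13 26  2 11 18 28  1  5
Maximum is 28 (e.g. 5 + 6 + 7 + 10).

28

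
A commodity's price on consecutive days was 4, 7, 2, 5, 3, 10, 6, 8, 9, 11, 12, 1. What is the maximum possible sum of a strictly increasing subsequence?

Let S[i] be the best sum of a strictly increasing subsequence ending at i:
i:      1  2  3  4  5  6  7  8  9 10 11 12
a[i]:   4  7  2  5  3 10  6  8  9 11 12  1
S:      4 11  2  9  5 21 15 23 32 43 55  1
Maximum is 55 (e.g. 4 + 5 + 6 + 8 + 9 + 11 + 12).

55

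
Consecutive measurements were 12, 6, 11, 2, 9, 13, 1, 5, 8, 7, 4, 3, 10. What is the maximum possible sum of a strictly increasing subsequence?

30

Let S[i] be the best sum of a strictly increasing subsequence ending at i:
i:      1  2  3  4  5  6  7  8  9 10 11 12 13
a[i]:  12  6 11  2  9 13  1  5  8  7  4  3 10
S:     12  6 17  2 15 30  1  7 15 14  6  5 25
Maximum is 30 (e.g. 6 + 11 + 13).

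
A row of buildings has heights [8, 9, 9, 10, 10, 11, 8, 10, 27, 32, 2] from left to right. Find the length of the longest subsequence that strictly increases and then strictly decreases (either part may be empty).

inc[i] = longest strictly increasing subsequence ending at i; dec[i] = longest strictly decreasing subsequence starting at i:
i:      1  2  3  4  5  6  7  8  9 10 11
a[i]:   8  9  9 10 10 11  8 10 27 32  2
inc:    1  2  2  3  3  4  1  3  5  6  1
dec:    2  3  3  3  3  3  2  2  2  2  1
Best peak at i=10 (value 32): inc=6, dec=2, length 6+2−1 = 7.

7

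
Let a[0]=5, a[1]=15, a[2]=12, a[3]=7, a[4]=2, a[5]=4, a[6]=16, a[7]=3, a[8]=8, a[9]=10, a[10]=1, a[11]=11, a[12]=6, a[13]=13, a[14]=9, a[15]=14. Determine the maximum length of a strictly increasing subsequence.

Track the smallest tail for each achievable length (strict):
5 → extends → [5]
15 → extends → [5, 15]
12 → replaces 15 → [5, 12]
7 → replaces 12 → [5, 7]
2 → replaces 5 → [2, 7]
4 → replaces 7 → [2, 4]
16 → extends → [2, 4, 16]
3 → replaces 4 → [2, 3, 16]
8 → replaces 16 → [2, 3, 8]
10 → extends → [2, 3, 8, 10]
1 → replaces 2 → [1, 3, 8, 10]
11 → extends → [1, 3, 8, 10, 11]
6 → replaces 8 → [1, 3, 6, 10, 11]
13 → extends → [1, 3, 6, 10, 11, 13]
9 → replaces 10 → [1, 3, 6, 9, 11, 13]
14 → extends → [1, 3, 6, 9, 11, 13, 14]
Seven tails, so the longest strictly increasing subsequence has length 7 (e.g. 5, 7, 8, 10, 11, 13, 14).

7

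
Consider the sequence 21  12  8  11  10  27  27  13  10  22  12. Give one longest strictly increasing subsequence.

8, 11, 13, 22

Patience tails give the LIS length; then backtrack through the dp parents:
21 → extends → [21]
12 → replaces 21 → [12]
8 → replaces 12 → [8]
11 → extends → [8, 11]
10 → replaces 11 → [8, 10]
27 → extends → [8, 10, 27]
27 → already a tail → [8, 10, 27]
13 → replaces 27 → [8, 10, 13]
10 → already a tail → [8, 10, 13]
22 → extends → [8, 10, 13, 22]
12 → replaces 13 → [8, 10, 12, 22]
Length 4; one witness is 8, 11, 13, 22.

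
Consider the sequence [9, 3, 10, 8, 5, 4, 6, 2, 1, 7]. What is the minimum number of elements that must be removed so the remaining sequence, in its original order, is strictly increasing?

6

Fewest deletions = n − (longest strictly increasing subsequence).
Patience tails:
9 → extends → [9]
3 → replaces 9 → [3]
10 → extends → [3, 10]
8 → replaces 10 → [3, 8]
5 → replaces 8 → [3, 5]
4 → replaces 5 → [3, 4]
6 → extends → [3, 4, 6]
2 → replaces 3 → [2, 4, 6]
1 → replaces 2 → [1, 4, 6]
7 → extends → [1, 4, 6, 7]
Longest strictly increasing subsequence has length 4, so deletions = 10 − 4 = 6.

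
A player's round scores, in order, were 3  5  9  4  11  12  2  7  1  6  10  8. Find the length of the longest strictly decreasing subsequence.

4

Let dp[i] be the longest strictly decreasing subsequence ending at i:
i:      1  2  3  4  5  6  7  8  9 10 11 12
a[i]:   3  5  9  4 11 12  2  7  1  6 10  8
dp:     1  1  1  2  1  1  3  2  4  3  2  3
Maximum is 4.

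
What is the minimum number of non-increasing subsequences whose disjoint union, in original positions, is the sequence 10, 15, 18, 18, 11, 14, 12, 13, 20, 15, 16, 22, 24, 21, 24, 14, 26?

9

The minimum number of non-increasing subsequences covering a sequence equals the length of its longest strictly increasing subsequence.
LIS length is 9 (e.g. 10, 11, 12, 13, 15, 16, 22, 24, 26), so 9 piles are needed.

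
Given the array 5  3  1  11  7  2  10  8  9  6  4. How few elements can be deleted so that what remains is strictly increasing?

7

Fewest deletions = n − (longest strictly increasing subsequence).
Patience tails:
5 → extends → [5]
3 → replaces 5 → [3]
1 → replaces 3 → [1]
11 → extends → [1, 11]
7 → replaces 11 → [1, 7]
2 → replaces 7 → [1, 2]
10 → extends → [1, 2, 10]
8 → replaces 10 → [1, 2, 8]
9 → extends → [1, 2, 8, 9]
6 → replaces 8 → [1, 2, 6, 9]
4 → replaces 6 → [1, 2, 4, 9]
Longest strictly increasing subsequence has length 4, so deletions = 11 − 4 = 7.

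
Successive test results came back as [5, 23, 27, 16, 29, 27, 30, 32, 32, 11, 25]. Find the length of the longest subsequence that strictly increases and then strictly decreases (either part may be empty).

inc[i] = longest strictly increasing subsequence ending at i; dec[i] = longest strictly decreasing subsequence starting at i:
i:      1  2  3  4  5  6  7  8  9 10 11
a[i]:   5 23 27 16 29 27 30 32 32 11 25
inc:    1  2  3  2  4  3  5  6  6  2  3
dec:    1  3  3  2  3  2  2  2  2  1  1
Best peak at i=8 (value 32): inc=6, dec=2, length 6+2−1 = 7.

7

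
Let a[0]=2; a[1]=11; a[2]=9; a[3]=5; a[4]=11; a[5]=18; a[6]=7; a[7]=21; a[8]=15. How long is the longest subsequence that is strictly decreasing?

3

Negate each value so 'decreasing' becomes 'increasing', then run patience tails on the negated sequence:
-2 → extends → [-2]
-11 → replaces -2 → [-11]
-9 → extends → [-11, -9]
-5 → extends → [-11, -9, -5]
-11 → already a tail → [-11, -9, -5]
-18 → replaces -11 → [-18, -9, -5]
-7 → replaces -5 → [-18, -9, -7]
-21 → replaces -18 → [-21, -9, -7]
-15 → replaces -9 → [-21, -15, -7]
Three tails, so the longest strictly decreasing subsequence of the original has length 3.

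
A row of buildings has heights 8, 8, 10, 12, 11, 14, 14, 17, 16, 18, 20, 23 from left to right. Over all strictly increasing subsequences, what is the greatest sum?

Let S[i] be the best sum of a strictly increasing subsequence ending at i:
i:       1   2   3   4   5   6   7   8   9  10  11  12
a[i]:    8   8  10  12  11  14  14  17  16  18  20  23
S:       8   8  18  30  29  44  44  61  60  79  99 122
Maximum is 122 (e.g. 8 + 10 + 12 + 14 + 17 + 18 + 20 + 23).

122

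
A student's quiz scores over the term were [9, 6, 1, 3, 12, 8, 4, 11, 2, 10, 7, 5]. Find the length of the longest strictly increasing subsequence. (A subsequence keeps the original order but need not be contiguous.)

Track the smallest tail for each achievable length (strict):
9 → extends → [9]
6 → replaces 9 → [6]
1 → replaces 6 → [1]
3 → extends → [1, 3]
12 → extends → [1, 3, 12]
8 → replaces 12 → [1, 3, 8]
4 → replaces 8 → [1, 3, 4]
11 → extends → [1, 3, 4, 11]
2 → replaces 3 → [1, 2, 4, 11]
10 → replaces 11 → [1, 2, 4, 10]
7 → replaces 10 → [1, 2, 4, 7]
5 → replaces 7 → [1, 2, 4, 5]
Four tails, so the longest strictly increasing subsequence has length 4 (e.g. 1, 3, 8, 11).

4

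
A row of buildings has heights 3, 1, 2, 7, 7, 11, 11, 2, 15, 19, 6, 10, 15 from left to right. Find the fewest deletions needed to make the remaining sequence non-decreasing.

5

Fewest deletions = n − (longest non-decreasing subsequence).
Patience tails:
3 → extends → [3]
1 → replaces 3 → [1]
2 → extends → [1, 2]
7 → extends → [1, 2, 7]
7 → extends → [1, 2, 7, 7]
11 → extends → [1, 2, 7, 7, 11]
11 → extends → [1, 2, 7, 7, 11, 11]
2 → replaces 7 → [1, 2, 2, 7, 11, 11]
15 → extends → [1, 2, 2, 7, 11, 11, 15]
19 → extends → [1, 2, 2, 7, 11, 11, 15, 19]
6 → replaces 7 → [1, 2, 2, 6, 11, 11, 15, 19]
10 → replaces 11 → [1, 2, 2, 6, 10, 11, 15, 19]
15 → replaces 19 → [1, 2, 2, 6, 10, 11, 15, 15]
Longest non-decreasing subsequence has length 8, so deletions = 13 − 8 = 5.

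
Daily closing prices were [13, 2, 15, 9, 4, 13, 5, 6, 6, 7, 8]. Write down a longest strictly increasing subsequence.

Patience tails give the LIS length; then backtrack through the dp parents:
13 → extends → [13]
2 → replaces 13 → [2]
15 → extends → [2, 15]
9 → replaces 15 → [2, 9]
4 → replaces 9 → [2, 4]
13 → extends → [2, 4, 13]
5 → replaces 13 → [2, 4, 5]
6 → extends → [2, 4, 5, 6]
6 → already a tail → [2, 4, 5, 6]
7 → extends → [2, 4, 5, 6, 7]
8 → extends → [2, 4, 5, 6, 7, 8]
Length 6; one witness is 2, 4, 5, 6, 7, 8.

2, 4, 5, 6, 7, 8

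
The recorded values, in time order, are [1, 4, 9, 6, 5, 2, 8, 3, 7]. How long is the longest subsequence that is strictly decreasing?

Let dp[i] be the longest strictly decreasing subsequence ending at i:
i:     1 2 3 4 5 6 7 8 9
a[i]:  1 4 9 6 5 2 8 3 7
dp:    1 1 1 2 3 4 2 4 3
Maximum is 4.

4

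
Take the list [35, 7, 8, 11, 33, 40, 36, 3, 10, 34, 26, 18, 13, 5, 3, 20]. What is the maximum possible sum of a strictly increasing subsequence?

99

Let S[i] be the best sum of a strictly increasing subsequence ending at i:
i:      1  2  3  4  5  6  7  8  9 10 11 12 13 14 15 16
a[i]:  35  7  8 11 33 40 36  3 10 34 26 18 13  5  3 20
S:     35  7 15 26 59 99 95  3 25 93 52 44 39  8  3 64
Maximum is 99 (e.g. 7 + 8 + 11 + 33 + 40).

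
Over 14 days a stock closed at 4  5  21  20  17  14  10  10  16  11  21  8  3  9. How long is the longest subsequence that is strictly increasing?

Track the smallest tail for each achievable length (strict):
4 → extends → [4]
5 → extends → [4, 5]
21 → extends → [4, 5, 21]
20 → replaces 21 → [4, 5, 20]
17 → replaces 20 → [4, 5, 17]
14 → replaces 17 → [4, 5, 14]
10 → replaces 14 → [4, 5, 10]
10 → already a tail → [4, 5, 10]
16 → extends → [4, 5, 10, 16]
11 → replaces 16 → [4, 5, 10, 11]
21 → extends → [4, 5, 10, 11, 21]
8 → replaces 10 → [4, 5, 8, 11, 21]
3 → replaces 4 → [3, 5, 8, 11, 21]
9 → replaces 11 → [3, 5, 8, 9, 21]
Five tails, so the longest strictly increasing subsequence has length 5 (e.g. 4, 5, 14, 16, 21).

5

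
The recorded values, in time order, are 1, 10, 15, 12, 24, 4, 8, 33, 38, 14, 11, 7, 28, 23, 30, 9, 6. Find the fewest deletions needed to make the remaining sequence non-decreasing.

11

Fewest deletions = n − (longest non-decreasing subsequence).
Patience tails:
1 → extends → [1]
10 → extends → [1, 10]
15 → extends → [1, 10, 15]
12 → replaces 15 → [1, 10, 12]
24 → extends → [1, 10, 12, 24]
4 → replaces 10 → [1, 4, 12, 24]
8 → replaces 12 → [1, 4, 8, 24]
33 → extends → [1, 4, 8, 24, 33]
38 → extends → [1, 4, 8, 24, 33, 38]
14 → replaces 24 → [1, 4, 8, 14, 33, 38]
11 → replaces 14 → [1, 4, 8, 11, 33, 38]
7 → replaces 8 → [1, 4, 7, 11, 33, 38]
28 → replaces 33 → [1, 4, 7, 11, 28, 38]
23 → replaces 28 → [1, 4, 7, 11, 23, 38]
30 → replaces 38 → [1, 4, 7, 11, 23, 30]
9 → replaces 11 → [1, 4, 7, 9, 23, 30]
6 → replaces 7 → [1, 4, 6, 9, 23, 30]
Longest non-decreasing subsequence has length 6, so deletions = 17 − 6 = 11.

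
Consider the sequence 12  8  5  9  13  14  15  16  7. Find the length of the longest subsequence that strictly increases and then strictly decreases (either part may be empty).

inc[i] = longest strictly increasing subsequence ending at i; dec[i] = longest strictly decreasing subsequence starting at i:
i:      1  2  3  4  5  6  7  8  9
a[i]:  12  8  5  9 13 14 15 16  7
inc:    1  1  1  2  3  4  5  6  2
dec:    3  2  1  2  2  2  2  2  1
Best peak at i=8 (value 16): inc=6, dec=2, length 6+2−1 = 7.

7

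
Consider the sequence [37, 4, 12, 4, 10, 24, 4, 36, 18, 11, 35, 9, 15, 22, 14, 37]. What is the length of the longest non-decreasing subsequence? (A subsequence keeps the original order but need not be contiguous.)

Track the smallest tail for each achievable length (allowing ties):
37 → extends → [37]
4 → replaces 37 → [4]
12 → extends → [4, 12]
4 → replaces 12 → [4, 4]
10 → extends → [4, 4, 10]
24 → extends → [4, 4, 10, 24]
4 → replaces 10 → [4, 4, 4, 24]
36 → extends → [4, 4, 4, 24, 36]
18 → replaces 24 → [4, 4, 4, 18, 36]
11 → replaces 18 → [4, 4, 4, 11, 36]
35 → replaces 36 → [4, 4, 4, 11, 35]
9 → replaces 11 → [4, 4, 4, 9, 35]
15 → replaces 35 → [4, 4, 4, 9, 15]
22 → extends → [4, 4, 4, 9, 15, 22]
14 → replaces 15 → [4, 4, 4, 9, 14, 22]
37 → extends → [4, 4, 4, 9, 14, 22, 37]
Seven tails, so the longest non-decreasing subsequence has length 7 (e.g. 4, 4, 10, 11, 15, 22, 37).

7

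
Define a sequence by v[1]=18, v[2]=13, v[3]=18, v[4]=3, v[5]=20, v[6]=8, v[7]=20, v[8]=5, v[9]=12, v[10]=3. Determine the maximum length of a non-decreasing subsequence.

Track the smallest tail for each achievable length (allowing ties):
18 → extends → [18]
13 → replaces 18 → [13]
18 → extends → [13, 18]
3 → replaces 13 → [3, 18]
20 → extends → [3, 18, 20]
8 → replaces 18 → [3, 8, 20]
20 → extends → [3, 8, 20, 20]
5 → replaces 8 → [3, 5, 20, 20]
12 → replaces 20 → [3, 5, 12, 20]
3 → replaces 5 → [3, 3, 12, 20]
Four tails, so the longest non-decreasing subsequence has length 4 (e.g. 18, 18, 20, 20).

4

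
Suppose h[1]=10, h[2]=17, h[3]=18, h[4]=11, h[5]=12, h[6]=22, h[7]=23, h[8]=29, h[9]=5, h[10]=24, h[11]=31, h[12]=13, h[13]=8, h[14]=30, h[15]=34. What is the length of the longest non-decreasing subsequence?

8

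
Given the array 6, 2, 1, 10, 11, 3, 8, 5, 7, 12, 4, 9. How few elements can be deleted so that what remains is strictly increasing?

7

Fewest deletions = n − (longest strictly increasing subsequence).
Patience tails:
6 → extends → [6]
2 → replaces 6 → [2]
1 → replaces 2 → [1]
10 → extends → [1, 10]
11 → extends → [1, 10, 11]
3 → replaces 10 → [1, 3, 11]
8 → replaces 11 → [1, 3, 8]
5 → replaces 8 → [1, 3, 5]
7 → extends → [1, 3, 5, 7]
12 → extends → [1, 3, 5, 7, 12]
4 → replaces 5 → [1, 3, 4, 7, 12]
9 → replaces 12 → [1, 3, 4, 7, 9]
Longest strictly increasing subsequence has length 5, so deletions = 12 − 5 = 7.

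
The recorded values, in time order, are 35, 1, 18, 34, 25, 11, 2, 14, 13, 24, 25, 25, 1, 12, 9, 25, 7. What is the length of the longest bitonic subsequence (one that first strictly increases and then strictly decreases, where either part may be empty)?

inc[i] = longest strictly increasing subsequence ending at i; dec[i] = longest strictly decreasing subsequence starting at i:
i:      1  2  3  4  5  6  7  8  9 10 11 12 13 14 15 16 17
a[i]:  35  1 18 34 25 11  2 14 13 24 25 25  1 12  9 25  7
inc:    1  1  2  3  3  2  2  3  3  4  5  5  1  3  3  5  3
dec:    8  1  6  7  6  3  2  5  4  4  4  4  1  3  2  2  1
Best peak at i=4 (value 34): inc=3, dec=7, length 3+7−1 = 9.

9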